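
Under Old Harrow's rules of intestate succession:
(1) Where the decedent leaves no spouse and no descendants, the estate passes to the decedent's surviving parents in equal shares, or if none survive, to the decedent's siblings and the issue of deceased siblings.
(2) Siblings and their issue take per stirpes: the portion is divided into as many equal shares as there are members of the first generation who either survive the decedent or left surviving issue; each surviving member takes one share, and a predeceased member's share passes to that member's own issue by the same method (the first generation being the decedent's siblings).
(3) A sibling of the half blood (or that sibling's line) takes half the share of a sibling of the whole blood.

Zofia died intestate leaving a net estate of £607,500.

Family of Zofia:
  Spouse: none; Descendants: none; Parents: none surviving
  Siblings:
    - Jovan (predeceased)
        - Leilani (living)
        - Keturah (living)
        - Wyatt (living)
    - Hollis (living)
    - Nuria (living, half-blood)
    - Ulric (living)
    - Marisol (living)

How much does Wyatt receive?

Wyatt receives £45,000.

The entire £607,500 passes to the siblings and their issue.
Counting each half-blood sibling's line as half a unit, there are 9/2 units in £607,500, so one unit is £135,000. Whole-blood lines (Jovan, Hollis, Ulric, and Marisol) take £135,000 each; half-blood lines (Nuria) take £67,500 each.
Jovan's share (£135,000) is divided into 3 shares of £45,000: Leilani, Keturah, and Wyatt each take £45,000.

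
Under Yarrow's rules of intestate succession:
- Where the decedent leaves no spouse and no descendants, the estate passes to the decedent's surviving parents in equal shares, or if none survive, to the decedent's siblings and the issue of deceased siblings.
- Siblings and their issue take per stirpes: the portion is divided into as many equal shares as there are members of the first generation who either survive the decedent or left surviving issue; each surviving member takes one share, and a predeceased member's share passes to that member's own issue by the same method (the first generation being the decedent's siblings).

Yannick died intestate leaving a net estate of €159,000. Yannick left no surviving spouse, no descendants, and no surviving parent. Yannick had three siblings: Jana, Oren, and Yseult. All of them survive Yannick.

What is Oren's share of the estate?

The entire €159,000 passes to the siblings and their issue.
That amount (€159,000) is divided into 3 shares of €53,000: Jana, Oren, and Yseult each take €53,000.

Oren receives €53,000.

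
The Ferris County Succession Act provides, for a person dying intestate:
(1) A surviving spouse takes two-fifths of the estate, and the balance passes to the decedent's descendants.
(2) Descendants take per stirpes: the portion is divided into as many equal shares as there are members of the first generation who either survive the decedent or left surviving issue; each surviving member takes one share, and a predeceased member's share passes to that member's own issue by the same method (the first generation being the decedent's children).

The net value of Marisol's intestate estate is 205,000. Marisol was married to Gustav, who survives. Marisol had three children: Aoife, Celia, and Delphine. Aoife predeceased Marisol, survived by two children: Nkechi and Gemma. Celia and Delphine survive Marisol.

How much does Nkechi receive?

Nkechi receives 20,500.

Gustav takes two-fifths of 205,000 = 82,000. The remaining 123,000 passes to the descendants.
The descendants' portion (123,000) is divided into 3 shares of 41,000: Celia and Delphine each take 41,000; Aoife's 41,000 share passes to Aoife's issue.
Aoife's share (41,000) is divided into 2 shares of 20,500: Nkechi and Gemma each take 20,500.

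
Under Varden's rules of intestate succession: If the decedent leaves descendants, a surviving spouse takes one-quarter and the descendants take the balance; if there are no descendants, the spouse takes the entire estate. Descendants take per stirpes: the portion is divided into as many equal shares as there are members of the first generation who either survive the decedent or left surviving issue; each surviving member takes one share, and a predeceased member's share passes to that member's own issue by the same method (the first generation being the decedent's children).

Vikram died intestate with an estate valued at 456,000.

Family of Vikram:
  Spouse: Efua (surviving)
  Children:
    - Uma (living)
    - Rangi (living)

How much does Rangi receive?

Efua takes one-quarter of 456,000 = 114,000. The remaining 342,000 passes to the descendants.
The descendants' portion (342,000) is divided into 2 shares of 171,000: Uma and Rangi each take 171,000.

Rangi receives 171,000.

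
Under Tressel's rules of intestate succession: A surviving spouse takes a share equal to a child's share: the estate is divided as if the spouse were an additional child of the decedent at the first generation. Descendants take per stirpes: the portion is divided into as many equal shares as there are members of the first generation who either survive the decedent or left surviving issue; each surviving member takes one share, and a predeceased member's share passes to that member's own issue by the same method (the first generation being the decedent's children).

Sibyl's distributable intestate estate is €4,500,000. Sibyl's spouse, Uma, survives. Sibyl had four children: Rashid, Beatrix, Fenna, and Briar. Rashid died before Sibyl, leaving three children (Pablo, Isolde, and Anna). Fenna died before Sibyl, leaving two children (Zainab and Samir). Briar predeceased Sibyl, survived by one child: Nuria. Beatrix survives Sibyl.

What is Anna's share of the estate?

Anna receives €300,000.

The spouse counts as an additional share at the children's level, so there are 5 primary shares of €900,000. Uma takes one such share (€900,000).
The children's combined portion (€3,600,000) is divided into 4 shares of €900,000: Beatrix takes €900,000; Rashid's €900,000 share passes to Rashid's issue; Fenna's €900,000 share passes to Fenna's issue; Briar's €900,000 share passes to Briar's issue.
Rashid's share (€900,000) is divided into 3 shares of €300,000: Pablo, Isolde, and Anna each take €300,000.
Fenna's share (€900,000) is divided into 2 shares of €450,000: Zainab and Samir each take €450,000.
Briar's share (€900,000) passes entirely to Nuria.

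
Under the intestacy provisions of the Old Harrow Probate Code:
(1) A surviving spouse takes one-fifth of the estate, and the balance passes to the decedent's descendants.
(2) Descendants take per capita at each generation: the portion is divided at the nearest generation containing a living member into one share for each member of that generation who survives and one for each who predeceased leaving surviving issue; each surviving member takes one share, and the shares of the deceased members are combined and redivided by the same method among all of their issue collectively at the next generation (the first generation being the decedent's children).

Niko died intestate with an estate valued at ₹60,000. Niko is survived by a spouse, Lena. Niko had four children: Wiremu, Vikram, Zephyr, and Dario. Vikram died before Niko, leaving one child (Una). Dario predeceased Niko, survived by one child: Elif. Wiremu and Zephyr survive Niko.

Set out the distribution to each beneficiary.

Lena: ₹12,000; Wiremu: ₹12,000; Una: ₹12,000; Zephyr: ₹12,000; Elif: ₹12,000

Lena takes one-fifth of ₹60,000 = ₹12,000. The remaining ₹48,000 passes to the descendants.
The descendants' portion (₹48,000) is divided at the children's generation into 4 shares of ₹12,000. Wiremu and Zephyr each take ₹12,000. The 2 shares of the deceased (Vikram and Dario) are combined into a pool of ₹24,000.
That pool (₹24,000) is divided at the grandchildren's generation equally among Una and Elif: ₹12,000 each.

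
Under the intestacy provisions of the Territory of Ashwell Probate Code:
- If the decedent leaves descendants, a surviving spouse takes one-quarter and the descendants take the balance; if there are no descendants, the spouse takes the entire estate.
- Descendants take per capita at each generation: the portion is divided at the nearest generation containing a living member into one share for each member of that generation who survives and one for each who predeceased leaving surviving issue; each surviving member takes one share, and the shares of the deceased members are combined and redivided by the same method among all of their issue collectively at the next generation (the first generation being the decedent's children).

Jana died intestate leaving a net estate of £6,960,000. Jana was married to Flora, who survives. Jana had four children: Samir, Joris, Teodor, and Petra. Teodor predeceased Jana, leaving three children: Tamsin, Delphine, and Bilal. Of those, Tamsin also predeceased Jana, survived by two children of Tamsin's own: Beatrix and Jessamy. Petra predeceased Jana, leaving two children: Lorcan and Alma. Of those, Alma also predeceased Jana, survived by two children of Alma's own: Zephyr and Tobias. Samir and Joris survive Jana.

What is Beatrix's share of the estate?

Beatrix receives £261,000.

Flora takes one-quarter of £6,960,000 = £1,740,000. The remaining £5,220,000 passes to the descendants.
The descendants' portion (£5,220,000) is divided at the children's generation into 4 shares of £1,305,000. Samir and Joris each take £1,305,000. The 2 shares of the deceased (Teodor and Petra) are combined into a pool of £2,610,000.
That pool (£2,610,000) is divided at the grandchildren's generation into 5 shares of £522,000. Delphine, Bilal, and Lorcan each take £522,000. The 2 shares of the deceased (Tamsin and Alma) are combined into a pool of £1,044,000.
That pool (£1,044,000) is divided at the great-grandchildren's generation equally among Beatrix, Jessamy, Zephyr, and Tobias: £261,000 each.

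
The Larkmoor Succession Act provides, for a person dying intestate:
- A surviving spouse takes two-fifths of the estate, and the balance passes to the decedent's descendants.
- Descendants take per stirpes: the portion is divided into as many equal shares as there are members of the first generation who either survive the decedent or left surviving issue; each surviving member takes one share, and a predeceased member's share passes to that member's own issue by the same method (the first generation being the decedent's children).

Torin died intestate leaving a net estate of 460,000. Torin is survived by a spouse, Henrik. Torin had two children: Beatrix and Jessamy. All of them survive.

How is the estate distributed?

Henrik: 184,000; Beatrix: 138,000; Jessamy: 138,000

Henrik takes two-fifths of 460,000 = 184,000. The remaining 276,000 passes to the descendants.
The descendants' portion (276,000) is divided into 2 shares of 138,000: Beatrix and Jessamy each take 138,000.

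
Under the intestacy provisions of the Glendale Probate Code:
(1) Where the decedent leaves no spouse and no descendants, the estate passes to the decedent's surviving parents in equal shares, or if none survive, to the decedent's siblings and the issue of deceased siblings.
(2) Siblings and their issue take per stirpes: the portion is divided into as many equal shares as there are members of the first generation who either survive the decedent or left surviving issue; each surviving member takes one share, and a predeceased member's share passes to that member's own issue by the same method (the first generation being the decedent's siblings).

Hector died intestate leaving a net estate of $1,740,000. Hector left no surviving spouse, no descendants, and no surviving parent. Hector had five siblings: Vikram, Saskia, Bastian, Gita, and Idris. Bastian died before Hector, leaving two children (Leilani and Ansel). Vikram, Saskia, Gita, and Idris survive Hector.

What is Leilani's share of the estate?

The entire $1,740,000 passes to the siblings and their issue.
That amount ($1,740,000) is divided into 5 shares of $348,000: Vikram, Saskia, Gita, and Idris each take $348,000; Bastian's $348,000 share passes to Bastian's issue.
Bastian's share ($348,000) is divided into 2 shares of $174,000: Leilani and Ansel each take $174,000.

Leilani receives $174,000.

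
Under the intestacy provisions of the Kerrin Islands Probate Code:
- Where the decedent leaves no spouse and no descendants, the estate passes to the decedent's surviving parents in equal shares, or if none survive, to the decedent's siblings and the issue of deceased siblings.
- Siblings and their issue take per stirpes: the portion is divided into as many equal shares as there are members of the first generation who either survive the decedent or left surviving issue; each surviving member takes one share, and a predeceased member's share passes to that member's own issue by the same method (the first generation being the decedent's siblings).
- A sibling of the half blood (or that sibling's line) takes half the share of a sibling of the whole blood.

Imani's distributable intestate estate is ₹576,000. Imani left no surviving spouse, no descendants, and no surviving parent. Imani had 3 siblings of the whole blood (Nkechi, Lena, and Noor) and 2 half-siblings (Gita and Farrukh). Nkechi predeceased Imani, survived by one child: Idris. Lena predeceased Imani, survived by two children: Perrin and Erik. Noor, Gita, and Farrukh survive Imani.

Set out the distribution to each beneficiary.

Idris: ₹144,000; Perrin: ₹72,000; Erik: ₹72,000; Noor: ₹144,000; Gita: ₹72,000; Farrukh: ₹72,000

The entire ₹576,000 passes to the siblings and their issue.
Counting each half-blood sibling's line as half a unit, there are 4 units in ₹576,000, so one unit is ₹144,000. Whole-blood lines (Nkechi, Lena, and Noor) take ₹144,000 each; half-blood lines (Gita and Farrukh) take ₹72,000 each.
Nkechi's share (₹144,000) passes entirely to Idris.
Lena's share (₹144,000) is divided into 2 shares of ₹72,000: Perrin and Erik each take ₹72,000.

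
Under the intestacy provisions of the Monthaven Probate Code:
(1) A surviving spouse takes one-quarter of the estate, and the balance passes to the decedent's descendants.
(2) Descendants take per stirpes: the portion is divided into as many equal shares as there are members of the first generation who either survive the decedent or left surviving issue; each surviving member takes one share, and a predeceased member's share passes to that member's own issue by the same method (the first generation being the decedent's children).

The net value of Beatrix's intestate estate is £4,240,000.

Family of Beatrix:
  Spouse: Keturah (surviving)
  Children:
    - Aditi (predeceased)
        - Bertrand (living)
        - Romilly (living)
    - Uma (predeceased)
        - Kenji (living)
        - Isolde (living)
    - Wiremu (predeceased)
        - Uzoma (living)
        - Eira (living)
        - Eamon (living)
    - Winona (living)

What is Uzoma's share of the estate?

Uzoma receives £265,000.

Keturah takes one-quarter of £4,240,000 = £1,060,000. The remaining £3,180,000 passes to the descendants.
The descendants' portion (£3,180,000) is divided into 4 shares of £795,000: Winona takes £795,000; Aditi's £795,000 share passes to Aditi's issue; Uma's £795,000 share passes to Uma's issue; Wiremu's £795,000 share passes to Wiremu's issue.
Aditi's share (£795,000) is divided into 2 shares of £397,500: Bertrand and Romilly each take £397,500.
Uma's share (£795,000) is divided into 2 shares of £397,500: Kenji and Isolde each take £397,500.
Wiremu's share (£795,000) is divided into 3 shares of £265,000: Uzoma, Eira, and Eamon each take £265,000.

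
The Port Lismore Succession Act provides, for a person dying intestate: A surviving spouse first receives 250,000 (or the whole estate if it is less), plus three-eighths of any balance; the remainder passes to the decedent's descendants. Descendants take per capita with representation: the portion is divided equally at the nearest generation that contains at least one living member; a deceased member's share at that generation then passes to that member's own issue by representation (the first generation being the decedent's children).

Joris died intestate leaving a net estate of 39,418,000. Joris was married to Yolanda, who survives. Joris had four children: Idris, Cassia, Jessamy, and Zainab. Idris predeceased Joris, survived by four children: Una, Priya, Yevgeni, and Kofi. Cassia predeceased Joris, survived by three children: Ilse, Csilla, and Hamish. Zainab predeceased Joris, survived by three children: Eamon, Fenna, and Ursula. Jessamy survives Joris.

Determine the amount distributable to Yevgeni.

Yevgeni receives 1,530,000.

Yolanda first takes 250,000, leaving a balance of 39,168,000. Yolanda then takes three-eighths of the balance (14,688,000), for a total of 14,938,000. The remaining 24,480,000 passes to the descendants.
The descendants' portion (24,480,000) is divided into 4 shares of 6,120,000: Jessamy takes 6,120,000; Idris's 6,120,000 share passes to Idris's issue; Cassia's 6,120,000 share passes to Cassia's issue; Zainab's 6,120,000 share passes to Zainab's issue.
Idris's share (6,120,000) is divided into 4 shares of 1,530,000: Una, Priya, Yevgeni, and Kofi each take 1,530,000.
Cassia's share (6,120,000) is divided into 3 shares of 2,040,000: Ilse, Csilla, and Hamish each take 2,040,000.
Zainab's share (6,120,000) is divided into 3 shares of 2,040,000: Eamon, Fenna, and Ursula each take 2,040,000.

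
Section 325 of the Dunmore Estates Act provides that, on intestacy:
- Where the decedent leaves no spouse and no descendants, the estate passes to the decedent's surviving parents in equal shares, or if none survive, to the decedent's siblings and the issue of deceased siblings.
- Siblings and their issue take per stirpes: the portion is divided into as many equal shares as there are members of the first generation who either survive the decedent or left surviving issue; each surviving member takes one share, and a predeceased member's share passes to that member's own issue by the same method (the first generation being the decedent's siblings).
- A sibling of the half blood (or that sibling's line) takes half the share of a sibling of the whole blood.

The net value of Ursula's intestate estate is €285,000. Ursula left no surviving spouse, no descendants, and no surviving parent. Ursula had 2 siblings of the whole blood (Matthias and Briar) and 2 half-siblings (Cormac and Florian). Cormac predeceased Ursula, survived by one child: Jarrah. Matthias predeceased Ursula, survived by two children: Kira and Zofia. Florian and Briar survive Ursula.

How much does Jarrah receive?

Jarrah receives €47,500.

The entire €285,000 passes to the siblings and their issue.
Counting each half-blood sibling's line as half a unit, there are 3 units in €285,000, so one unit is €95,000. Whole-blood lines (Matthias and Briar) take €95,000 each; half-blood lines (Cormac and Florian) take €47,500 each.
Cormac's share (€47,500) passes entirely to Jarrah.
Matthias's share (€95,000) is divided into 2 shares of €47,500: Kira and Zofia each take €47,500.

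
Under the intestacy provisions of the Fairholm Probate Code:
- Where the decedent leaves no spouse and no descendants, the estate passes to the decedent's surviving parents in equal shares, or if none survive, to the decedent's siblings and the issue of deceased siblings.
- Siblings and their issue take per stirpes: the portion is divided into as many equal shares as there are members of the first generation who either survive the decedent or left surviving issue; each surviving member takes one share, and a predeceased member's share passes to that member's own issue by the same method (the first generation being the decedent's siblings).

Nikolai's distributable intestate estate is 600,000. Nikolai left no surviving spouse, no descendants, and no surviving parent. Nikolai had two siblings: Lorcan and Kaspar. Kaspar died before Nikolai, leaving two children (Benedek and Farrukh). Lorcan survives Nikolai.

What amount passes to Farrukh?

The entire 600,000 passes to the siblings and their issue.
That amount (600,000) is divided into 2 shares of 300,000: Lorcan takes 300,000; Kaspar's 300,000 share passes to Kaspar's issue.
Kaspar's share (300,000) is divided into 2 shares of 150,000: Benedek and Farrukh each take 150,000.

Farrukh receives 150,000.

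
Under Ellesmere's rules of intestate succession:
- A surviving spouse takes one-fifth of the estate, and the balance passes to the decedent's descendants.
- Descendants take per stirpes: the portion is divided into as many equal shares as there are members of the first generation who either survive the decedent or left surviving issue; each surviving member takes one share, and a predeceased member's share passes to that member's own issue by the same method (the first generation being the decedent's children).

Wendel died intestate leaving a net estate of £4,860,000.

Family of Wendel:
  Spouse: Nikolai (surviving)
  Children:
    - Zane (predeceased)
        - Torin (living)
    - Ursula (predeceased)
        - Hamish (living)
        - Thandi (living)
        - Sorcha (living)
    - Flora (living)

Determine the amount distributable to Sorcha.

Nikolai takes one-fifth of £4,860,000 = £972,000. The remaining £3,888,000 passes to the descendants.
The descendants' portion (£3,888,000) is divided into 3 shares of £1,296,000: Flora takes £1,296,000; Zane's £1,296,000 share passes to Zane's issue; Ursula's £1,296,000 share passes to Ursula's issue.
Zane's share (£1,296,000) passes entirely to Torin.
Ursula's share (£1,296,000) is divided into 3 shares of £432,000: Hamish, Thandi, and Sorcha each take £432,000.

Sorcha receives £432,000.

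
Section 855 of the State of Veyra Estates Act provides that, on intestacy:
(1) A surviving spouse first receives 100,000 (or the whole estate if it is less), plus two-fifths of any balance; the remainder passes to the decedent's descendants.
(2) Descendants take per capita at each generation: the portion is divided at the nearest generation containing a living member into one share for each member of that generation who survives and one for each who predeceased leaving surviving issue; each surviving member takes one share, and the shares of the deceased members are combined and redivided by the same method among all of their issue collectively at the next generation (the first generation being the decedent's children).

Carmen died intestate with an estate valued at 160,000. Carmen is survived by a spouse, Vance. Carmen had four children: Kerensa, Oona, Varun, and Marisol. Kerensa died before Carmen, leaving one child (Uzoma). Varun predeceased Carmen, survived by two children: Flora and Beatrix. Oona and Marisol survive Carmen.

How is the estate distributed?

Vance first takes 100,000, leaving a balance of 60,000. Vance then takes two-fifths of the balance (24,000), for a total of 124,000. The remaining 36,000 passes to the descendants.
The descendants' portion (36,000) is divided at the children's generation into 4 shares of 9,000. Oona and Marisol each take 9,000. The 2 shares of the deceased (Kerensa and Varun) are combined into a pool of 18,000.
That pool (18,000) is divided at the grandchildren's generation equally among Uzoma, Flora, and Beatrix: 6,000 each.

Vance: 124,000; Uzoma: 6,000; Oona: 9,000; Flora: 6,000; Beatrix: 6,000; Marisol: 9,000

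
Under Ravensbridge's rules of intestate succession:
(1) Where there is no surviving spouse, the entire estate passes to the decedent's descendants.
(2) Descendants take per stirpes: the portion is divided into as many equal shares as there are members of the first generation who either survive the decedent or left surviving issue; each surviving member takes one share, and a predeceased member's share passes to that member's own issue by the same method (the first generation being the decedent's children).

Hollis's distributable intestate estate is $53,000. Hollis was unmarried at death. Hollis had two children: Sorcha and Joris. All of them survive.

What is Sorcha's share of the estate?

The entire $53,000 passes to the descendants.
That amount ($53,000) is divided into 2 shares of $26,500: Sorcha and Joris each take $26,500.

Sorcha receives $26,500.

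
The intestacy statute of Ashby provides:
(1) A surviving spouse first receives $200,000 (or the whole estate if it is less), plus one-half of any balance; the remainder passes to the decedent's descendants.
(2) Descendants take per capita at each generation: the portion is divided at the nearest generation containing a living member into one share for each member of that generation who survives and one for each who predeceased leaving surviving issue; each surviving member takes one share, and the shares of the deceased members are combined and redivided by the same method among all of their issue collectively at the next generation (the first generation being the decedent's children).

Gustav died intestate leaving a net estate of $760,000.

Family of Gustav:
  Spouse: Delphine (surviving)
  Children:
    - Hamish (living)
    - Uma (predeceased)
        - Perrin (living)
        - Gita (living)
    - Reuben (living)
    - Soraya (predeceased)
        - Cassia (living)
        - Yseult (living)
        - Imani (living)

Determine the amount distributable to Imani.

Imani receives $28,000.

Delphine first takes $200,000, leaving a balance of $560,000. Delphine then takes one-half of the balance ($280,000), for a total of $480,000. The remaining $280,000 passes to the descendants.
The descendants' portion ($280,000) is divided at the children's generation into 4 shares of $70,000. Hamish and Reuben each take $70,000. The 2 shares of the deceased (Uma and Soraya) are combined into a pool of $140,000.
That pool ($140,000) is divided at the grandchildren's generation equally among Perrin, Gita, Cassia, Yseult, and Imani: $28,000 each.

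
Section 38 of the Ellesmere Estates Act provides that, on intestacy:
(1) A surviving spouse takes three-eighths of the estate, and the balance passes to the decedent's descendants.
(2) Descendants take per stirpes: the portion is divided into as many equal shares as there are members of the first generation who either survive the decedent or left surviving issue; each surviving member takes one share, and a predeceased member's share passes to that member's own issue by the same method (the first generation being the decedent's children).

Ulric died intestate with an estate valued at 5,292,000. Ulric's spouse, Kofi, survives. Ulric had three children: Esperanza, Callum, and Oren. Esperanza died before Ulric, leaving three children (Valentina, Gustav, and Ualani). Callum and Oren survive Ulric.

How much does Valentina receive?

Valentina receives 367,500.

Kofi takes three-eighths of 5,292,000 = 1,984,500. The remaining 3,307,500 passes to the descendants.
The descendants' portion (3,307,500) is divided into 3 shares of 1,102,500: Callum and Oren each take 1,102,500; Esperanza's 1,102,500 share passes to Esperanza's issue.
Esperanza's share (1,102,500) is divided into 3 shares of 367,500: Valentina, Gustav, and Ualani each take 367,500.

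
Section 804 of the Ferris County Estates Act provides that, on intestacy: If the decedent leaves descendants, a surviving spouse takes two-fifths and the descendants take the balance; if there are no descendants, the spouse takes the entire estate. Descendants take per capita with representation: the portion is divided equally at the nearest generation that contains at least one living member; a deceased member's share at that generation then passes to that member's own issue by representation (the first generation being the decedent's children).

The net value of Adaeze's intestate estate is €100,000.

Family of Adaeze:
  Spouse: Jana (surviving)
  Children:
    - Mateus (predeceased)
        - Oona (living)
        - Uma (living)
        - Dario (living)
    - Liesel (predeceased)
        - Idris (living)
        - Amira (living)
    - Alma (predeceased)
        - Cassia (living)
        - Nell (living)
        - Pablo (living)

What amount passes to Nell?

Nell receives €7,500.

Jana takes two-fifths of €100,000 = €40,000. The remaining €60,000 passes to the descendants.
No child survives, so the initial division is made at the grandchildren's generation.
The descendants' portion (€60,000) is divided into 8 shares of €7,500: Oona, Uma, Dario, Idris, Amira, Cassia, Nell, and Pablo each take €7,500.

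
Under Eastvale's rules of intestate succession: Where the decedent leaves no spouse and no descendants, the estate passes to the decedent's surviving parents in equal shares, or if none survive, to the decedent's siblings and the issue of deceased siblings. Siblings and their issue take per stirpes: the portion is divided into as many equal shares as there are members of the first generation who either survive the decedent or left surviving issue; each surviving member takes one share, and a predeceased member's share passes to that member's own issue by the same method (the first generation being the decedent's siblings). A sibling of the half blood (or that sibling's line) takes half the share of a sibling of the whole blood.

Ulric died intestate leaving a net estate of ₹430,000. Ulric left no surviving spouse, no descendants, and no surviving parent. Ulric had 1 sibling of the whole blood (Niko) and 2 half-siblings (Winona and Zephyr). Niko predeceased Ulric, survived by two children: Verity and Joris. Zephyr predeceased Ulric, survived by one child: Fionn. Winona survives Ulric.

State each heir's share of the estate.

The entire ₹430,000 passes to the siblings and their issue.
Counting each half-blood sibling's line as half a unit, there are 2 units in ₹430,000, so one unit is ₹215,000. Whole-blood lines (Niko) take ₹215,000 each; half-blood lines (Winona and Zephyr) take ₹107,500 each.
Niko's share (₹215,000) is divided into 2 shares of ₹107,500: Verity and Joris each take ₹107,500.
Zephyr's share (₹107,500) passes entirely to Fionn.

Winona: ₹107,500; Verity: ₹107,500; Joris: ₹107,500; Fionn: ₹107,500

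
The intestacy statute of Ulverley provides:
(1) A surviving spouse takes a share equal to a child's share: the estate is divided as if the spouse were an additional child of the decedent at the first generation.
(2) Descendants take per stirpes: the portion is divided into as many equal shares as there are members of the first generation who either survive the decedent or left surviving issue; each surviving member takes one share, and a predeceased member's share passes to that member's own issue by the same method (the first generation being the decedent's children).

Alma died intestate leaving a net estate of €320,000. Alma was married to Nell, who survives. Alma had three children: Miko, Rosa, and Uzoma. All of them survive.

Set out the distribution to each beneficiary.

Nell: €80,000; Miko: €80,000; Rosa: €80,000; Uzoma: €80,000

The spouse counts as an additional share at the children's level, so there are 4 primary shares of €80,000. Nell takes one such share (€80,000).
The children's combined portion (€240,000) is divided into 3 shares of €80,000: Miko, Rosa, and Uzoma each take €80,000.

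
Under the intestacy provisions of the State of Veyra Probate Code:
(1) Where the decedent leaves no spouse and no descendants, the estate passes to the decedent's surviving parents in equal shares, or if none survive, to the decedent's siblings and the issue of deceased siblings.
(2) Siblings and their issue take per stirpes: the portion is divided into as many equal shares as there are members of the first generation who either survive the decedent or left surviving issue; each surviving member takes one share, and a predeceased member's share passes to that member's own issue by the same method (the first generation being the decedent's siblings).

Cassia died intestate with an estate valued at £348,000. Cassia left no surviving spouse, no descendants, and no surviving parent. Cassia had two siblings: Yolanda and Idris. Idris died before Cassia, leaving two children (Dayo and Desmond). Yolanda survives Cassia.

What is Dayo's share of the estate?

Dayo receives £87,000.

The entire £348,000 passes to the siblings and their issue.
That amount (£348,000) is divided into 2 shares of £174,000: Yolanda takes £174,000; Idris's £174,000 share passes to Idris's issue.
Idris's share (£174,000) is divided into 2 shares of £87,000: Dayo and Desmond each take £87,000.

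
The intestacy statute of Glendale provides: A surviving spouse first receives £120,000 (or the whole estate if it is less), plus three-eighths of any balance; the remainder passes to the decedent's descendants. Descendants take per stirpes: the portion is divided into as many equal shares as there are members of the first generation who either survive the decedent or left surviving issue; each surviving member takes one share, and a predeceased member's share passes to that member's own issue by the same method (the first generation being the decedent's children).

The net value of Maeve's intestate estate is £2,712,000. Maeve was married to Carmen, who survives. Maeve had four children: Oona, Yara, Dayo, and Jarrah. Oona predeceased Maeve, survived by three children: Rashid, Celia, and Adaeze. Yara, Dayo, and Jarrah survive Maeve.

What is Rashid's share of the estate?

Carmen first takes £120,000, leaving a balance of £2,592,000. Carmen then takes three-eighths of the balance (£972,000), for a total of £1,092,000. The remaining £1,620,000 passes to the descendants.
The descendants' portion (£1,620,000) is divided into 4 shares of £405,000: Yara, Dayo, and Jarrah each take £405,000; Oona's £405,000 share passes to Oona's issue.
Oona's share (£405,000) is divided into 3 shares of £135,000: Rashid, Celia, and Adaeze each take £135,000.

Rashid receives £135,000.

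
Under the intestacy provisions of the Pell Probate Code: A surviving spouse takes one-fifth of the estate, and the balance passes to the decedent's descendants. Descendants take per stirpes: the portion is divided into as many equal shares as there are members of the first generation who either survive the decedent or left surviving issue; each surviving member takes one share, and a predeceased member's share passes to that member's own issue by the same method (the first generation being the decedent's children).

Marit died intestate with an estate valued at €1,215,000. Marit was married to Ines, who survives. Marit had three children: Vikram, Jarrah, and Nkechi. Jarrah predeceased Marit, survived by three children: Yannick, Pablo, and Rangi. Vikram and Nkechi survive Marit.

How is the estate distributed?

Ines: €243,000; Vikram: €324,000; Yannick: €108,000; Pablo: €108,000; Rangi: €108,000; Nkechi: €324,000

Ines takes one-fifth of €1,215,000 = €243,000. The remaining €972,000 passes to the descendants.
The descendants' portion (€972,000) is divided into 3 shares of €324,000: Vikram and Nkechi each take €324,000; Jarrah's €324,000 share passes to Jarrah's issue.
Jarrah's share (€324,000) is divided into 3 shares of €108,000: Yannick, Pablo, and Rangi each take €108,000.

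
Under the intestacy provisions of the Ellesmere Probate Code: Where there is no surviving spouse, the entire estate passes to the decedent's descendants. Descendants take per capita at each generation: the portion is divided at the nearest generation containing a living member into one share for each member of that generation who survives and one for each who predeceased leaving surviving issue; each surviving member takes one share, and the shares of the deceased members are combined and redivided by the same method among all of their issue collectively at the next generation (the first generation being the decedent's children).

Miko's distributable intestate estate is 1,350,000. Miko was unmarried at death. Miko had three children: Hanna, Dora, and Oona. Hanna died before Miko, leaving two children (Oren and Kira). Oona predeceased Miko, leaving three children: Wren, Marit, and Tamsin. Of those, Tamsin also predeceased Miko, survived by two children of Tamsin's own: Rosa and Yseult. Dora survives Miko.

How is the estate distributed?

The entire 1,350,000 passes to the descendants.
That amount (1,350,000) is divided at the children's generation into 3 shares of 450,000. Dora takes 450,000. The 2 shares of the deceased (Hanna and Oona) are combined into a pool of 900,000.
That pool (900,000) is divided at the grandchildren's generation into 5 shares of 180,000. Oren, Kira, Wren, and Marit each take 180,000. The remaining share for the deceased Tamsin (180,000) is carried to the next generation.
That pool (180,000) is divided at the great-grandchildren's generation equally among Rosa and Yseult: 90,000 each.

Oren: 180,000; Kira: 180,000; Dora: 450,000; Wren: 180,000; Marit: 180,000; Rosa: 90,000; Yseult: 90,000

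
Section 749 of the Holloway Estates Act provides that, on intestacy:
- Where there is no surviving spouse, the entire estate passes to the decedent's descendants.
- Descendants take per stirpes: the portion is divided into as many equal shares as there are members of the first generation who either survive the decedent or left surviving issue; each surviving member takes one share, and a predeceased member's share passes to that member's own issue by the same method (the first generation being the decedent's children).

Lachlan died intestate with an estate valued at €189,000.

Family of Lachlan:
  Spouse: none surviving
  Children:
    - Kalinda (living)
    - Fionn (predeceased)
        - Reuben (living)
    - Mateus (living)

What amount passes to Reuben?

Reuben receives €63,000.

The entire €189,000 passes to the descendants.
That amount (€189,000) is divided into 3 shares of €63,000: Kalinda and Mateus each take €63,000; Fionn's €63,000 share passes to Fionn's issue.
Fionn's share (€63,000) passes entirely to Reuben.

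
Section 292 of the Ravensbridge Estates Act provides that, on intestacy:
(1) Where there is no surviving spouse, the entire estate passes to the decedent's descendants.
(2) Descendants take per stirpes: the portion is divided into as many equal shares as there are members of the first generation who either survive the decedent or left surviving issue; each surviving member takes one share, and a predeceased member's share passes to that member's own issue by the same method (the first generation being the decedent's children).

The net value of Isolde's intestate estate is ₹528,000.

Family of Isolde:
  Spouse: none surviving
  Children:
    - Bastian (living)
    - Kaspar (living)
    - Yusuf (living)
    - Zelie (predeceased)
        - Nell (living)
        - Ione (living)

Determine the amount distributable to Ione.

The entire ₹528,000 passes to the descendants.
That amount (₹528,000) is divided into 4 shares of ₹132,000: Bastian, Kaspar, and Yusuf each take ₹132,000; Zelie's ₹132,000 share passes to Zelie's issue.
Zelie's share (₹132,000) is divided into 2 shares of ₹66,000: Nell and Ione each take ₹66,000.

Ione receives ₹66,000.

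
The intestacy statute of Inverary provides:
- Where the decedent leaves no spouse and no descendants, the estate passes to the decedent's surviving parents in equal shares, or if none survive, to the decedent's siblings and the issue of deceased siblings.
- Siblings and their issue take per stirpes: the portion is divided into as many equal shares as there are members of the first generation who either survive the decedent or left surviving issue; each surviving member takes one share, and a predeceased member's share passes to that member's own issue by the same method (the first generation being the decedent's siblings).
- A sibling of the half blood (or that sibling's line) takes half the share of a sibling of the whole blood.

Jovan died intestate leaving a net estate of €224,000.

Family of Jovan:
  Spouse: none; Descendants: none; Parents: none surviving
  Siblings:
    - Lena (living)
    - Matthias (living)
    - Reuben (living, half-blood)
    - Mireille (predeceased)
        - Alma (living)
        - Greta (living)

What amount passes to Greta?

The entire €224,000 passes to the siblings and their issue.
Counting each half-blood sibling's line as half a unit, there are 7/2 units in €224,000, so one unit is €64,000. Whole-blood lines (Lena, Matthias, and Mireille) take €64,000 each; half-blood lines (Reuben) take €32,000 each.
Mireille's share (€64,000) is divided into 2 shares of €32,000: Alma and Greta each take €32,000.

Greta receives €32,000.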